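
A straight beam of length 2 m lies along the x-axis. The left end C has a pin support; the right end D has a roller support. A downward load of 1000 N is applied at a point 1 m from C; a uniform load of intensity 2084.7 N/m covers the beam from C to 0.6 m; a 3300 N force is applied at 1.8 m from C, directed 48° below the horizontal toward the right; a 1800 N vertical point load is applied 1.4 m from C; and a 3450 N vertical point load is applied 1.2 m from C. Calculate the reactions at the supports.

Resultant of the distributed load: 2084.7 × 0.6 = 1250.82 N at 0.3 m from C.
Moments about C: D_y·2 − 1000·1 − (2084.7·0.6)·0.3 − 3300·sin48°·1.8 − 1800·1.4 − 3450·1.2 = 0 → D_y = 12449.5/2 = 6224.75 ≈ 6225 N.
ΣF_y = 0: C_y + 6224.75 − 1000 − 2084.7·0.6 − 3300·sin48° − 1800 − 3450 = 0 → C_y = 3728 N.
ΣF_x = 0: C_x + 3300·cos48° = 0 → C_x = -2208 N.

C_x = -2208 N, C_y = 3728 N, D_y = 6225 N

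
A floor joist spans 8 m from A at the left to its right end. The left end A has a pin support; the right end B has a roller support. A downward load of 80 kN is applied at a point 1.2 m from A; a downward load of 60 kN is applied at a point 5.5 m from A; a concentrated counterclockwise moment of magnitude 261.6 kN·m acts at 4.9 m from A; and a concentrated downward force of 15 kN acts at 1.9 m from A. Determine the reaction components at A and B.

ΣM about A: B_y·8 − 80·1.2 − 60·5.5 + 261.6 − 15·1.9 = 0 → B_y = 192.9/8 = 24.1125 ≈ 24.11 kN.
ΣF_y = 0: A_y + 24.1125 − 80 − 60 − 15 = 0 → A_y = 130.9 kN.
ΣF_x = 0: no horizontal applied forces, so A_x = 0.

A_x = 0, A_y = 130.9 kN, B_y = 24.11 kN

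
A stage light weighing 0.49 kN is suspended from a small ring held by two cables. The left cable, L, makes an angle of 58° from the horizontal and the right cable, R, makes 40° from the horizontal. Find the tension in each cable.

T_L = 0.3791 kN, T_R = 0.2622 kN

ΣF_x = 0: −T_L·cos58° + T_R·cos40° = 0 → T_R = 0.69176·T_L.
ΣF_y = 0: T_L·sin58° + T_R·sin40° = 0.49.
Substitute: T_L·(0.848048 + 0.69176·0.642788) = 0.49 → T_L = 0.379051 ≈ 0.3791 kN.
Then T_R = 0.69176 × 0.379051 = 0.2622 kN.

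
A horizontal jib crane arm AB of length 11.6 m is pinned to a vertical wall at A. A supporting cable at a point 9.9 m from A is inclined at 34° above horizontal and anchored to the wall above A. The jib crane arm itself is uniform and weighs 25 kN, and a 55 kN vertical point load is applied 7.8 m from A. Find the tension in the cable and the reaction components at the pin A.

ΣM about A: T·sin34°·9.9 − 25·5.8 − 55·7.8 = 0 → T = 574/(9.9·0.559193) = 103.685 ≈ 103.7 kN.
ΣF_x = 0: A_x − T·cos34° = 0 → A_x = 103.685 × 0.829038 = 85.96 kN.
ΣF_y = 0: A_y + T·sin34° − 25 − 55 = 0 → A_y = 80 − 103.685 × 0.559193 = 22.02 kN.

T = 103.7 kN, A_x = 85.96 kN, A_y = 22.02 kN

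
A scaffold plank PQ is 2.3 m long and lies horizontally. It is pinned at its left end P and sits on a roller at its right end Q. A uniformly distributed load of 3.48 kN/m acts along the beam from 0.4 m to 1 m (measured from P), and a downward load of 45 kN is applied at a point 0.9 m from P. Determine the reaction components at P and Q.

Resultant of the distributed load: 3.48 × 0.6 = 2.088 kN at 0.7 m from P.
Moments about P: Q_y·2.3 − (3.48·0.6)·0.7 − 45·0.9 = 0 → Q_y = 41.9616/2.3 = 18.2442 ≈ 18.24 kN.
ΣF_y = 0: P_y + 18.2442 − 3.48·0.6 − 45 = 0 → P_y = 28.84 kN.
ΣF_x = 0: no horizontal applied forces, so P_x = 0.

P_x = 0, P_y = 28.84 kN, Q_y = 18.24 kN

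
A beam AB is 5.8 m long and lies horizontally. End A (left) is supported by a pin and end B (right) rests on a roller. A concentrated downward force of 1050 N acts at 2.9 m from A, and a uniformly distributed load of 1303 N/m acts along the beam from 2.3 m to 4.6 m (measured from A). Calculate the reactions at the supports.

A_x = 0, A_y = 1739 N, B_y = 2308 N

Resultant of the distributed load: 1303 × 2.3 = 2996.9 N at 3.45 m from A.
ΣM about A: B_y·5.8 − 1050·2.9 − (1303·2.3)·3.45 = 0 → B_y = 13384.305/5.8 = 2307.64 ≈ 2308 N.
ΣF_y = 0: A_y + 2307.64 − 1050 − 1303·2.3 = 0 → A_y = 1739 N.
ΣF_x = 0: no horizontal applied forces, so A_x = 0.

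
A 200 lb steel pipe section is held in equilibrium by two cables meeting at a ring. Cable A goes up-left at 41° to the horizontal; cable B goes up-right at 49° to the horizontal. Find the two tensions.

T_A = 131.2 lb, T_B = 150.9 lb

ΣF_x = 0: −T_A·cos41° + T_B·cos49° = 0 → T_B = 1.15037·T_A.
ΣF_y = 0: T_A·sin41° + T_B·sin49° = 200.
Substitute: T_A·(0.656059 + 1.15037·0.75471) = 200 → T_A = 131.212 ≈ 131.2 lb.
Then T_B = 1.15037 × 131.212 = 150.9 lb.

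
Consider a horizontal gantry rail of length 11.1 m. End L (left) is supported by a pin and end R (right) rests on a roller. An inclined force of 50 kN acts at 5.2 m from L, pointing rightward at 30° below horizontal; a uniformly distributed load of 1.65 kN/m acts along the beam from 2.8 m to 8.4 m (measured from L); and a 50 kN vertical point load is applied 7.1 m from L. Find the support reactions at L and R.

L_x = -43.30 kN, L_y = 35.88 kN, R_y = 48.36 kN

Resultant of the distributed load: 1.65 × 5.6 = 9.24 kN at 5.6 m from L.
Moments about L: R_y·11.1 − 50·sin30°·5.2 − (1.65·5.6)·5.6 − 50·7.1 = 0 → R_y = 536.744/11.1 = 48.3553 ≈ 48.36 kN.
ΣF_y = 0: L_y + 48.3553 − 50·sin30° − 1.65·5.6 − 50 = 0 → L_y = 35.88 kN.
ΣF_x = 0: L_x + 50·cos30° = 0 → L_x = -43.30 kN.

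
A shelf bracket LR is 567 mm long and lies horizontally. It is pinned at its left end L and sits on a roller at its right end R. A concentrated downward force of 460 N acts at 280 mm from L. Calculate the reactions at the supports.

L_x = 0, L_y = 232.8 N, R_y = 227.2 N

ΣM about L: R_y·567 − 460·280 = 0 → R_y = 128800/567 = 227.16 ≈ 227.2 N.
ΣF_y = 0: L_y + 227.16 − 460 = 0 → L_y = 232.8 N.
ΣF_x = 0: no horizontal applied forces, so L_x = 0.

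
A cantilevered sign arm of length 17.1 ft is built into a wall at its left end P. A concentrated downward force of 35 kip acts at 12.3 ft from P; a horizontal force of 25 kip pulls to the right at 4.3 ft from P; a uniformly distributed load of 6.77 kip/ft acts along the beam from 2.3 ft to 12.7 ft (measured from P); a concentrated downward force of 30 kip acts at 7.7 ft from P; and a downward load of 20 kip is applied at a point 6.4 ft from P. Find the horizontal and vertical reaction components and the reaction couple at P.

Resultant of the distributed load: 6.77 × 10.4 = 70.408 kip at 7.5 ft from P.
ΣF_x = 0: P_x + 25 = 0 → P_x = -25.00 kip.
ΣF_y = 0: P_y − 35 − 6.77·10.4 − 30 − 20 = 0 → P_y = 155.4 kip.
ΣM about P: M_P − 35·12.3 − (6.77·10.4)·7.5 − 30·7.7 − 20·6.4 = 0 → M_P = 1318 kip·ft.

P_x = -25.00 kip, P_y = 155.4 kip, M_P = 1318 kip·ft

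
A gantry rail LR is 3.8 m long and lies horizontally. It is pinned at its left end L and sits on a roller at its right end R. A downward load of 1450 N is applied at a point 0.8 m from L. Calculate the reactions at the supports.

L_x = 0, L_y = 1145 N, R_y = 305.3 N

Taking moments about L: R_y·3.8 − 1450·0.8 = 0 → R_y = 1160/3.8 = 305.263 ≈ 305.3 N.
ΣF_y = 0: L_y + 305.263 − 1450 = 0 → L_y = 1145 N.
ΣF_x = 0: no horizontal applied forces, so L_x = 0.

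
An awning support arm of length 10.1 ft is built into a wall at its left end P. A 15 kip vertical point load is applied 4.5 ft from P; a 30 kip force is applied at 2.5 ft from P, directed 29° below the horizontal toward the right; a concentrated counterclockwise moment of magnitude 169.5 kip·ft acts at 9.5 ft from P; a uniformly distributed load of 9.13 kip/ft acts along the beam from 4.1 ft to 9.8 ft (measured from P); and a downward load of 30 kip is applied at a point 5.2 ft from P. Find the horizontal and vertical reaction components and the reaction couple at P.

P_x = -26.24 kip, P_y = 111.6 kip, M_P = 452.0 kip·ft

Resultant of the distributed load: 9.13 × 5.7 = 52.041 kip at 6.95 ft from P.
ΣF_x = 0: P_x + 30·cos29° = 0 → P_x = -26.24 kip.
ΣF_y = 0: P_y − 15 − 30·sin29° − 9.13·5.7 − 30 = 0 → P_y = 111.6 kip.
ΣM about P: M_P − 15·4.5 − 30·sin29°·2.5 + 169.5 − (9.13·5.7)·6.95 − 30·5.2 = 0 → M_P = 452.0 kip·ft.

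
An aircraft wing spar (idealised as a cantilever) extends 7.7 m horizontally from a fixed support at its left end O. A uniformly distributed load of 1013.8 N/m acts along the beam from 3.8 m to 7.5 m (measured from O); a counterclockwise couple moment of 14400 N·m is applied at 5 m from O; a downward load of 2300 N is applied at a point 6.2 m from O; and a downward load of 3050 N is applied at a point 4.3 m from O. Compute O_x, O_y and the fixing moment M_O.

O_x = 0, O_y = 9101 N, M_O = 34170 N·m

Resultant of the distributed load: 1013.8 × 3.7 = 3751.06 N at 5.65 m from O.
ΣF_x = 0: O_x = 0.
ΣF_y = 0: O_y − 1013.8·3.7 − 2300 − 3050 = 0 → O_y = 9101 N.
ΣM about O: M_O − (1013.8·3.7)·5.65 + 14400 − 2300·6.2 − 3050·4.3 = 0 → M_O = 34170 N·m.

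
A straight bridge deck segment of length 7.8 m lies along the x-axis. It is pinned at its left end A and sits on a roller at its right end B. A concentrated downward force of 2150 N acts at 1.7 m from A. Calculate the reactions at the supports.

ΣM about A: B_y·7.8 − 2150·1.7 = 0 → B_y = 3655/7.8 = 468.59 ≈ 468.6 N.
ΣF_y = 0: A_y + 468.59 − 2150 = 0 → A_y = 1681 N.
ΣF_x = 0: no horizontal applied forces, so A_x = 0.

A_x = 0, A_y = 1681 N, B_y = 468.6 N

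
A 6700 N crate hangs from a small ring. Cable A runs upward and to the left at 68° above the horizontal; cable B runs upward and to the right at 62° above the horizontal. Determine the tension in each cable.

ΣF_x = 0: −T_A·cos68° + T_B·cos62° = 0 → T_B = 0.797932·T_A.
ΣF_y = 0: T_A·sin68° + T_B·sin62° = 6700.
Substitute: T_A·(0.927184 + 0.797932·0.882948) = 6700 → T_A = 4106.11 ≈ 4106 N.
Then T_B = 0.797932 × 4106.11 = 3276 N.

T_A = 4106 N, T_B = 3276 N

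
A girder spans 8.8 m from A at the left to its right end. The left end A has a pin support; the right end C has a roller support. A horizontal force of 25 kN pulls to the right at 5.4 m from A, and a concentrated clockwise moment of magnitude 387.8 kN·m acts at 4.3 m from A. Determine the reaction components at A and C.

Moments about A: C_y·8.8 − 387.8 = 0 → C_y = 387.8/8.8 = 44.0682 ≈ 44.07 kN.
ΣF_y = 0: A_y + 44.0682  = 0 → A_y = -44.07 kN.
ΣF_x = 0: A_x + 25 = 0 → A_x = -25.00 kN.

A_x = -25.00 kN, A_y = -44.07 kN, C_y = 44.07 kN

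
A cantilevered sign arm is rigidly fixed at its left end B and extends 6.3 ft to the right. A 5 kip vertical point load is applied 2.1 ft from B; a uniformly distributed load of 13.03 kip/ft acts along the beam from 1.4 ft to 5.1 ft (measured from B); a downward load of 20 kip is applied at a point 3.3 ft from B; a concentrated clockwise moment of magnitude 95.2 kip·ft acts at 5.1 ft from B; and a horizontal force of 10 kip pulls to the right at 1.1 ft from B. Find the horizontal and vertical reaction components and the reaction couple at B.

Resultant of the distributed load: 13.03 × 3.7 = 48.211 kip at 3.25 ft from B.
ΣF_x = 0: B_x + 10 = 0 → B_x = -10.00 kip.
ΣF_y = 0: B_y − 5 − 13.03·3.7 − 20 = 0 → B_y = 73.21 kip.
ΣM about B: M_B − 5·2.1 − (13.03·3.7)·3.25 − 20·3.3 − 95.2 = 0 → M_B = 328.4 kip·ft.

B_x = -10.00 kip, B_y = 73.21 kip, M_B = 328.4 kip·ft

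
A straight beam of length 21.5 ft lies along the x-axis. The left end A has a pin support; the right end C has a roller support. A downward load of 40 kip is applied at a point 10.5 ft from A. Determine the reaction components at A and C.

ΣM about A: C_y·21.5 − 40·10.5 = 0 → C_y = 420/21.5 = 19.5349 ≈ 19.53 kip.
ΣF_y = 0: A_y + 19.5349 − 40 = 0 → A_y = 20.47 kip.
ΣF_x = 0: no horizontal applied forces, so A_x = 0.

A_x = 0, A_y = 20.47 kip, C_y = 19.53 kip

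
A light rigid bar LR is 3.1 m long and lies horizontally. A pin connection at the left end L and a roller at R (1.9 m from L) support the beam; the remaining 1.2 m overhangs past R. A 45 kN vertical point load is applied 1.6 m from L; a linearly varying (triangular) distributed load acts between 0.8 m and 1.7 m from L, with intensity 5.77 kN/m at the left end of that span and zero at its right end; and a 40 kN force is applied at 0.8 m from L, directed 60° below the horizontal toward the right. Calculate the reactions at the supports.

Resultant of the triangular load: ½ × 5.77 × 0.9 = 2.5965 kN, acting at 1.1 m from L (one-third of the span from the peak).
Moments about L: R_y·1.9 − 45·1.6 − (½·5.77·0.9)·1.1 − 40·sin60°·0.8 = 0 → R_y = 102.569/1.9 = 53.9837 ≈ 53.98 kN.
ΣF_y = 0: L_y + 53.9837 − 45 − ½·5.77·0.9 − 40·sin60° = 0 → L_y = 28.25 kN.
ΣF_x = 0: L_x + 40·cos60° = 0 → L_x = -20.00 kN.

L_x = -20.00 kN, L_y = 28.25 kN, R_y = 53.98 kN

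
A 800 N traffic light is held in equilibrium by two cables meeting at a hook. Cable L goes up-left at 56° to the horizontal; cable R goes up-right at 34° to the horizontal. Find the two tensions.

ΣF_x = 0: −T_L·cos56° + T_R·cos34° = 0 → T_R = 0.674509·T_L.
ΣF_y = 0: T_L·sin56° + T_R·sin34° = 800.
Substitute: T_L·(0.829038 + 0.674509·0.559193) = 800 → T_L = 663.23 ≈ 663.2 N.
Then T_R = 0.674509 × 663.23 = 447.4 N.

T_L = 663.2 N, T_R = 447.4 N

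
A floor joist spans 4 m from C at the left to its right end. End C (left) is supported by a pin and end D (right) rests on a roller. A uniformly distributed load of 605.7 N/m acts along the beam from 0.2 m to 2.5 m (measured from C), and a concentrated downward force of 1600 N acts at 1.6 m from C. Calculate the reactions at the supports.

C_x = 0, C_y = 1883 N, D_y = 1110 N

Resultant of the distributed load: 605.7 × 2.3 = 1393.11 N at 1.35 m from C.
ΣM about C: D_y·4 − (605.7·2.3)·1.35 − 1600·1.6 = 0 → D_y = 4440.6985/4 = 1110.17 ≈ 1110 N.
ΣF_y = 0: C_y + 1110.17 − 605.7·2.3 − 1600 = 0 → C_y = 1883 N.
ΣF_x = 0: no horizontal applied forces, so C_x = 0.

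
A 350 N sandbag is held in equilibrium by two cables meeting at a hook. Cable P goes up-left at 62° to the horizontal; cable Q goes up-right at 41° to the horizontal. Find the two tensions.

ΣF_x = 0: −T_P·cos62° + T_Q·cos41° = 0 → T_Q = 0.622056·T_P.
ΣF_y = 0: T_P·sin62° + T_Q·sin41° = 350.
Substitute: T_P·(0.882948 + 0.622056·0.656059) = 350 → T_P = 271.096 ≈ 271.1 N.
Then T_Q = 0.622056 × 271.096 = 168.6 N.

T_P = 271.1 N, T_Q = 168.6 N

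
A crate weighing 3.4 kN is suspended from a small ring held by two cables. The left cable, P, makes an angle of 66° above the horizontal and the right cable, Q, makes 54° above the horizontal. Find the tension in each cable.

ΣF_x = 0: −T_P·cos66° + T_Q·cos54° = 0 → T_Q = 0.691982·T_P.
ΣF_y = 0: T_P·sin66° + T_Q·sin54° = 3.4.
Substitute: T_P·(0.913545 + 0.691982·0.809017) = 3.4 → T_P = 2.30763 ≈ 2.308 kN.
Then T_Q = 0.691982 × 2.30763 = 1.597 kN.

T_P = 2.308 kN, T_Q = 1.597 kN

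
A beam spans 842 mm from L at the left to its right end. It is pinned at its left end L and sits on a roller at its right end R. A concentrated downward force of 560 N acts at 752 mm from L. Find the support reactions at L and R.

L_x = 0, L_y = 59.86 N, R_y = 500.1 N

ΣM about L: R_y·842 − 560·752 = 0 → R_y = 421120/842 = 500.143 ≈ 500.1 N.
ΣF_y = 0: L_y + 500.143 − 560 = 0 → L_y = 59.86 N.
ΣF_x = 0: no horizontal applied forces, so L_x = 0.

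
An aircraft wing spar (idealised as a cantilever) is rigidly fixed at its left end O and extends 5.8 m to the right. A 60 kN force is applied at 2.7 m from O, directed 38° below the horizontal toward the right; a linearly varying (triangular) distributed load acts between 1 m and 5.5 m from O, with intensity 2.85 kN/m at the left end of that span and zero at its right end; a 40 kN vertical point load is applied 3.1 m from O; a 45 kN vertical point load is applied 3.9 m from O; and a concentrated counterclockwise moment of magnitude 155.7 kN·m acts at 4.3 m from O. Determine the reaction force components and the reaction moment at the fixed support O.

O_x = -47.28 kN, O_y = 128.4 kN, M_O = 259.6 kN·m

Resultant of the triangular load: ½ × 2.85 × 4.5 = 6.4125 kN, acting at 2.5 m from O (one-third of the span from the peak).
ΣF_x = 0: O_x + 60·cos38° = 0 → O_x = -47.28 kN.
ΣF_y = 0: O_y − 60·sin38° − ½·2.85·4.5 − 40 − 45 = 0 → O_y = 128.4 kN.
ΣM about O: M_O − 60·sin38°·2.7 − (½·2.85·4.5)·2.5 − 40·3.1 − 45·3.9 + 155.7 = 0 → M_O = 259.6 kN·m.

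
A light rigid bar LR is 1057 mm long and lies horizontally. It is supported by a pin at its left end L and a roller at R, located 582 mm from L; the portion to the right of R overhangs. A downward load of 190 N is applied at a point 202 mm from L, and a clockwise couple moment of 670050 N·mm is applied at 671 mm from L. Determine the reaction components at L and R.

Moments about L: R_y·582 − 190·202 − 670050 = 0 → R_y = 708430/582 = 1217.23 ≈ 1217 N.
ΣF_y = 0: L_y + 1217.23 − 190 = 0 → L_y = -1027 N.
ΣF_x = 0: no horizontal applied forces, so L_x = 0.

L_x = 0, L_y = -1027 N, R_y = 1217 N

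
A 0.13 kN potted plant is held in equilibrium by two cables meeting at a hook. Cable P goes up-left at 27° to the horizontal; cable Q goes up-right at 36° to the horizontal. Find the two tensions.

ΣF_x = 0: −T_P·cos27° + T_Q·cos36° = 0 → T_Q = 1.10134·T_P.
ΣF_y = 0: T_P·sin27° + T_Q·sin36° = 0.13.
Substitute: T_P·(0.45399 + 1.10134·0.587785) = 0.13 → T_P = 0.118038 ≈ 0.1180 kN.
Then T_Q = 1.10134 × 0.118038 = 0.1300 kN.

T_P = 0.1180 kN, T_Q = 0.1300 kN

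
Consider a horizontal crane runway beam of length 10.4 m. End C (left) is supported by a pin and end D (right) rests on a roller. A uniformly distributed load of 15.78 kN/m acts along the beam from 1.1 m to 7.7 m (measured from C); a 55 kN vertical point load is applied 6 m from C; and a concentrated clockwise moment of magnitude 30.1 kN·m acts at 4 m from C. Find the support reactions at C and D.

C_x = 0, C_y = 80.46 kN, D_y = 78.69 kN

Resultant of the distributed load: 15.78 × 6.6 = 104.148 kN at 4.4 m from C.
ΣM about C: D_y·10.4 − (15.78·6.6)·4.4 − 55·6 − 30.1 = 0 → D_y = 818.3512/10.4 = 78.6876 ≈ 78.69 kN.
ΣF_y = 0: C_y + 78.6876 − 15.78·6.6 − 55 = 0 → C_y = 80.46 kN.
ΣF_x = 0: no horizontal applied forces, so C_x = 0.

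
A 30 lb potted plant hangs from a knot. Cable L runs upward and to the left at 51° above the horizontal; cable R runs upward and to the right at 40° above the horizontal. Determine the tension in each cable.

T_L = 22.98 lb, T_R = 18.88 lb

ΣF_x = 0: −T_L·cos51° + T_R·cos40° = 0 → T_R = 0.821519·T_L.
ΣF_y = 0: T_L·sin51° + T_R·sin40° = 30.
Substitute: T_L·(0.777146 + 0.821519·0.642788) = 30 → T_L = 22.9848 ≈ 22.98 lb.
Then T_R = 0.821519 × 22.9848 = 18.88 lb.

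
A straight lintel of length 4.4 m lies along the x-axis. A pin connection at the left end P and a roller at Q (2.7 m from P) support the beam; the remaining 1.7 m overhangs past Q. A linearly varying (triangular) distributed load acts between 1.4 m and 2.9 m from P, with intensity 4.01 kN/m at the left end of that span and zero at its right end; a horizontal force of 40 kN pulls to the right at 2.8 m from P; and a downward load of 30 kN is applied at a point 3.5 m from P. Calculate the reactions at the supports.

Resultant of the triangular load: ½ × 4.01 × 1.5 = 3.0075 kN, acting at 1.9 m from P (one-third of the span from the peak).
Moments about P: Q_y·2.7 − (½·4.01·1.5)·1.9 − 30·3.5 = 0 → Q_y = 110.71425/2.7 = 41.0053 ≈ 41.01 kN.
ΣF_y = 0: P_y + 41.0053 − ½·4.01·1.5 − 30 = 0 → P_y = -7.998 kN.
ΣF_x = 0: P_x + 40 = 0 → P_x = -40.00 kN.

P_x = -40.00 kN, P_y = -7.998 kN, Q_y = 41.01 kN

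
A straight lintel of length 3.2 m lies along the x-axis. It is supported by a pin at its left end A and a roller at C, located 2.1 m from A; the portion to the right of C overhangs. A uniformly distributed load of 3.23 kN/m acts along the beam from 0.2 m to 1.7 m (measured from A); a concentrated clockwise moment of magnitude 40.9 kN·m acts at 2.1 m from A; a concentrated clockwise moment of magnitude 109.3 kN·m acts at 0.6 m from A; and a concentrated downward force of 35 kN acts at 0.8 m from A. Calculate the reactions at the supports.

Resultant of the distributed load: 3.23 × 1.5 = 4.845 kN at 0.95 m from A.
Taking moments about A: C_y·2.1 − (3.23·1.5)·0.95 − 40.9 − 109.3 − 35·0.8 = 0 → C_y = 182.80275/2.1 = 87.0489 ≈ 87.05 kN.
ΣF_y = 0: A_y + 87.0489 − 3.23·1.5 − 35 = 0 → A_y = -47.20 kN.
ΣF_x = 0: no horizontal applied forces, so A_x = 0.

A_x = 0, A_y = -47.20 kN, C_y = 87.05 kN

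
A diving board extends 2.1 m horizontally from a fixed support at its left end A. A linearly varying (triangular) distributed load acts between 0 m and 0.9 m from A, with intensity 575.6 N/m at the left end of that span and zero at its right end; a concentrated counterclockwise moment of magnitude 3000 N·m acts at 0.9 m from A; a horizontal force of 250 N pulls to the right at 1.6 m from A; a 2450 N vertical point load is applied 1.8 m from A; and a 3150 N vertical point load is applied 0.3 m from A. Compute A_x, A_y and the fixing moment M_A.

Resultant of the triangular load: ½ × 575.6 × 0.9 = 259.02 N, acting at 0.3 m from A (one-third of the span from the peak).
ΣF_x = 0: A_x + 250 = 0 → A_x = -250.0 N.
ΣF_y = 0: A_y − ½·575.6·0.9 − 2450 − 3150 = 0 → A_y = 5859 N.
ΣM about A: M_A − (½·575.6·0.9)·0.3 + 3000 − 2450·1.8 − 3150·0.3 = 0 → M_A = 2433 N·m.

A_x = -250.0 N, A_y = 5859 N, M_A = 2433 N·m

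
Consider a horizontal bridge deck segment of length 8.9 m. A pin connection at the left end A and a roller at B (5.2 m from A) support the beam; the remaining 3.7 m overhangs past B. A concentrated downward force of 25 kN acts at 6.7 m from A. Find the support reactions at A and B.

ΣM about A: B_y·5.2 − 25·6.7 = 0 → B_y = 167.5/5.2 = 32.2115 ≈ 32.21 kN.
ΣF_y = 0: A_y + 32.2115 − 25 = 0 → A_y = -7.212 kN.
ΣF_x = 0: no horizontal applied forces, so A_x = 0.

A_x = 0, A_y = -7.212 kN, B_y = 32.21 kN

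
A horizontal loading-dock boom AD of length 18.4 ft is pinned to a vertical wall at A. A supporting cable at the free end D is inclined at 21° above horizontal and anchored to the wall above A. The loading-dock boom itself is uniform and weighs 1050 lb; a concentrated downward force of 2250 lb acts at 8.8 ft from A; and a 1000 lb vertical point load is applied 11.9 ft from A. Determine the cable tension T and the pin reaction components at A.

ΣM about A: T·sin21°·18.4 − 1050·9.2 − 2250·8.8 − 1000·11.9 = 0 → T = 41360/(18.4·0.358368) = 6272.4 ≈ 6272 lb.
ΣF_x = 0: A_x − T·cos21° = 0 → A_x = 6272.4 × 0.93358 = 5856 lb.
ΣF_y = 0: A_y + T·sin21° − 1050 − 2250 − 1000 = 0 → A_y = 4300 − 6272.4 × 0.358368 = 2052 lb.

T = 6272 lb, A_x = 5856 lb, A_y = 2052 lb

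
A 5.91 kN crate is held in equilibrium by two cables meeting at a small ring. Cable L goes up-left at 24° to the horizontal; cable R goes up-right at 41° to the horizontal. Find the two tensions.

ΣF_x = 0: −T_L·cos24° + T_R·cos41° = 0 → T_R = 1.21046·T_L.
ΣF_y = 0: T_L·sin24° + T_R·sin41° = 5.91.
Substitute: T_L·(0.406737 + 1.21046·0.656059) = 5.91 → T_L = 4.92143 ≈ 4.921 kN.
Then T_R = 1.21046 × 4.92143 = 5.957 kN.

T_L = 4.921 kN, T_R = 5.957 kN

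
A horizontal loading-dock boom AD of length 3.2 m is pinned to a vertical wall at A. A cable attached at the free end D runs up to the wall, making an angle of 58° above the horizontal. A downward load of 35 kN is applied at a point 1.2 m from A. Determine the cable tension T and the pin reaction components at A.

ΣM about A: T·sin58°·3.2 − 35·1.2 = 0 → T = 42/(3.2·0.848048) = 15.4767 ≈ 15.48 kN.
ΣF_x = 0: A_x − T·cos58° = 0 → A_x = 15.4767 × 0.529919 = 8.201 kN.
ΣF_y = 0: A_y + T·sin58° − 35 = 0 → A_y = 35 − 15.4767 × 0.848048 = 21.88 kN.

T = 15.48 kN, A_x = 8.201 kN, A_y = 21.88 kN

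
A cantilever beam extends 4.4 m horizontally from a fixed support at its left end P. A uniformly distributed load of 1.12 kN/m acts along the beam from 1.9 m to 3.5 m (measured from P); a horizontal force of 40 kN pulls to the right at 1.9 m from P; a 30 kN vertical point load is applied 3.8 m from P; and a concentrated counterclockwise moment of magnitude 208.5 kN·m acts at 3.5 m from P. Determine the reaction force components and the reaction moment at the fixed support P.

P_x = -40.00 kN, P_y = 31.79 kN, M_P = -89.66 kN·m

Resultant of the distributed load: 1.12 × 1.6 = 1.792 kN at 2.7 m from P.
ΣF_x = 0: P_x + 40 = 0 → P_x = -40.00 kN.
ΣF_y = 0: P_y − 1.12·1.6 − 30 = 0 → P_y = 31.79 kN.
ΣM about P: M_P − (1.12·1.6)·2.7 − 30·3.8 + 208.5 = 0 → M_P = -89.66 kN·m.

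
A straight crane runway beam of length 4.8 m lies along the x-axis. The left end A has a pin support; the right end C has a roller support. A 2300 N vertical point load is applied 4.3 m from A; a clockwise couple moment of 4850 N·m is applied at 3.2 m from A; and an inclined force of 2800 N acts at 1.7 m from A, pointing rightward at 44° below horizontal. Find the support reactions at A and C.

Taking moments about A: C_y·4.8 − 2300·4.3 − 4850 − 2800·sin44°·1.7 = 0 → C_y = 18046.6/4.8 = 3759.71 ≈ 3760 N.
ΣF_y = 0: A_y + 3759.71 − 2300 − 2800·sin44° = 0 → A_y = 485.3 N.
ΣF_x = 0: A_x + 2800·cos44° = 0 → A_x = -2014 N.

A_x = -2014 N, A_y = 485.3 N, C_y = 3760 N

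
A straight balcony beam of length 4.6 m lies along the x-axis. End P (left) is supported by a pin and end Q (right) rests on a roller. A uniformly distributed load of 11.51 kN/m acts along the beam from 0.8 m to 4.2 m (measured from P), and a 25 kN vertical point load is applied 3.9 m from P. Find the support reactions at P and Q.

Resultant of the distributed load: 11.51 × 3.4 = 39.134 kN at 2.5 m from P.
Moments about P: Q_y·4.6 − (11.51·3.4)·2.5 − 25·3.9 = 0 → Q_y = 195.335/4.6 = 42.4641 ≈ 42.46 kN.
ΣF_y = 0: P_y + 42.4641 − 11.51·3.4 − 25 = 0 → P_y = 21.67 kN.
ΣF_x = 0: no horizontal applied forces, so P_x = 0.

P_x = 0, P_y = 21.67 kN, Q_y = 42.46 kN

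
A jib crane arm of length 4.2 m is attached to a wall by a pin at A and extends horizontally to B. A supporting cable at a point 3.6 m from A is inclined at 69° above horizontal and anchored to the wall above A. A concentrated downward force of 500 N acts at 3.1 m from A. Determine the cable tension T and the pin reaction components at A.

ΣM about A: T·sin69°·3.6 − 500·3.1 = 0 → T = 1550/(3.6·0.93358) = 461.188 ≈ 461.2 N.
ΣF_x = 0: A_x − T·cos69° = 0 → A_x = 461.188 × 0.358368 = 165.3 N.
ΣF_y = 0: A_y + T·sin69° − 500 = 0 → A_y = 500 − 461.188 × 0.93358 = 69.44 N.

T = 461.2 N, A_x = 165.3 N, A_y = 69.44 N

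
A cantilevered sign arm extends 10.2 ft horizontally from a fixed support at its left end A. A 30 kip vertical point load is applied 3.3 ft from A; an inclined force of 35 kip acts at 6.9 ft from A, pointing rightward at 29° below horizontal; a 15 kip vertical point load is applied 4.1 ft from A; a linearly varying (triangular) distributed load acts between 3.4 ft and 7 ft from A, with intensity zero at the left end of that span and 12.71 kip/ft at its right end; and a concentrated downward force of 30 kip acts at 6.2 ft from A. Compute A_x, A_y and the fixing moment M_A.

A_x = -30.61 kip, A_y = 114.8 kip, M_A = 596.3 kip·ft

Resultant of the triangular load: ½ × 12.71 × 3.6 = 22.878 kip, acting at 5.8 ft from A (one-third of the span from the peak).
ΣF_x = 0: A_x + 35·cos29° = 0 → A_x = -30.61 kip.
ΣF_y = 0: A_y − 30 − 35·sin29° − 15 − ½·12.71·3.6 − 30 = 0 → A_y = 114.8 kip.
ΣM about A: M_A − 30·3.3 − 35·sin29°·6.9 − 15·4.1 − (½·12.71·3.6)·5.8 − 30·6.2 = 0 → M_A = 596.3 kip·ft.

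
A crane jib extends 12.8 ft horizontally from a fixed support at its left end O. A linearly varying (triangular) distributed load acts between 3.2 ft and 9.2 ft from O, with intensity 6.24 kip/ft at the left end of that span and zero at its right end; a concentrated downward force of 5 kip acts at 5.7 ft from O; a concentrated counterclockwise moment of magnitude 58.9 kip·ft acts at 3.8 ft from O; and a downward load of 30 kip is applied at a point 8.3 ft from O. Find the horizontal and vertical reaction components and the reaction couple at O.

O_x = 0, O_y = 53.72 kip, M_O = 315.9 kip·ft

Resultant of the triangular load: ½ × 6.24 × 6 = 18.72 kip, acting at 5.2 ft from O (one-third of the span from the peak).
ΣF_x = 0: O_x = 0.
ΣF_y = 0: O_y − ½·6.24·6 − 5 − 30 = 0 → O_y = 53.72 kip.
ΣM about O: M_O − (½·6.24·6)·5.2 − 5·5.7 + 58.9 − 30·8.3 = 0 → M_O = 315.9 kip·ft.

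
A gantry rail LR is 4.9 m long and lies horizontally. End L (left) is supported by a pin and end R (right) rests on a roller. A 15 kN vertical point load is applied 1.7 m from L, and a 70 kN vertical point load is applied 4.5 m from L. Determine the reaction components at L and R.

L_x = 0, L_y = 15.51 kN, R_y = 69.49 kN

ΣM about L: R_y·4.9 − 15·1.7 − 70·4.5 = 0 → R_y = 340.5/4.9 = 69.4898 ≈ 69.49 kN.
ΣF_y = 0: L_y + 69.4898 − 15 − 70 = 0 → L_y = 15.51 kN.
ΣF_x = 0: no horizontal applied forces, so L_x = 0.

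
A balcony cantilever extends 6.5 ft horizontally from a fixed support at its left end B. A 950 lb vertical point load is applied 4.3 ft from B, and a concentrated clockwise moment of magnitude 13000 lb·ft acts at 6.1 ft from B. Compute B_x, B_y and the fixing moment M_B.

ΣF_x = 0: B_x = 0.
ΣF_y = 0: B_y − 950 = 0 → B_y = 950.0 lb.
ΣM about B: M_B − 950·4.3 − 13000 = 0 → M_B = 17080 lb·ft.

B_x = 0, B_y = 950.0 lb, M_B = 17080 lb·ft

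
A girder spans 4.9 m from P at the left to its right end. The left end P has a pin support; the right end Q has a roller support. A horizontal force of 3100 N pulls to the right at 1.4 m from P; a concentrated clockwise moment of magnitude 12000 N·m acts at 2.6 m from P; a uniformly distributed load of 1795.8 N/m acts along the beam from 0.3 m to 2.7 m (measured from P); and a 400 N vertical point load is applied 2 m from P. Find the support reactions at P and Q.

P_x = -3100 N, P_y = 778.3 N, Q_y = 3932 N

Resultant of the distributed load: 1795.8 × 2.4 = 4309.92 N at 1.5 m from P.
Moments about P: Q_y·4.9 − 12000 − (1795.8·2.4)·1.5 − 400·2 = 0 → Q_y = 19264.88/4.9 = 3931.61 ≈ 3932 N.
ΣF_y = 0: P_y + 3931.61 − 1795.8·2.4 − 400 = 0 → P_y = 778.3 N.
ΣF_x = 0: P_x + 3100 = 0 → P_x = -3100 N.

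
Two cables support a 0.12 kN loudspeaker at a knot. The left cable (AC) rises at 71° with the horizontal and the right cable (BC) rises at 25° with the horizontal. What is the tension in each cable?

ΣF_x = 0: −T_AC·cos71° + T_BC·cos25° = 0 → T_BC = 0.359225·T_AC.
ΣF_y = 0: T_AC·sin71° + T_BC·sin25° = 0.12.
Substitute: T_AC·(0.945519 + 0.359225·0.422618) = 0.12 → T_AC = 0.109356 ≈ 0.1094 kN.
Then T_BC = 0.359225 × 0.109356 = 0.03928 kN.

T_AC = 0.1094 kN, T_BC = 0.03928 kN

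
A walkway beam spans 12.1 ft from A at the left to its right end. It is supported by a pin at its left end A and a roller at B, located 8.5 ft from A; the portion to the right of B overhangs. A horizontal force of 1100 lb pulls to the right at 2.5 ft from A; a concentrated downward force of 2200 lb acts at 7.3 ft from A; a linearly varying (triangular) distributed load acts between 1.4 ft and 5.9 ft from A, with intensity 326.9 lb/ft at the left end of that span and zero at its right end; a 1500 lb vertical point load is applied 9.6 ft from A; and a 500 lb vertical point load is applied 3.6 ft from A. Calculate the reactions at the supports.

A_x = -1100 lb, A_y = 889.3 lb, B_y = 4046 lb

Resultant of the triangular load: ½ × 326.9 × 4.5 = 735.525 lb, acting at 2.9 ft from A (one-third of the span from the peak).
Taking moments about A: B_y·8.5 − 2200·7.3 − (½·326.9·4.5)·2.9 − 1500·9.6 − 500·3.6 = 0 → B_y = 34393.0225/8.5 = 4046.24 ≈ 4046 lb.
ΣF_y = 0: A_y + 4046.24 − 2200 − ½·326.9·4.5 − 1500 − 500 = 0 → A_y = 889.3 lb.
ΣF_x = 0: A_x + 1100 = 0 → A_x = -1100 lb.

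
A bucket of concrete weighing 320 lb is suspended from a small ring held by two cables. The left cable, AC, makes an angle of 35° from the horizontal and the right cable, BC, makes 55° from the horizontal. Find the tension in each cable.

T_AC = 183.5 lb, T_BC = 262.1 lb

ΣF_x = 0: −T_AC·cos35° + T_BC·cos55° = 0 → T_BC = 1.42815·T_AC.
ΣF_y = 0: T_AC·sin35° + T_BC·sin55° = 320.
Substitute: T_AC·(0.573576 + 1.42815·0.819152) = 320 → T_AC = 183.544 ≈ 183.5 lb.
Then T_BC = 1.42815 × 183.544 = 262.1 lb.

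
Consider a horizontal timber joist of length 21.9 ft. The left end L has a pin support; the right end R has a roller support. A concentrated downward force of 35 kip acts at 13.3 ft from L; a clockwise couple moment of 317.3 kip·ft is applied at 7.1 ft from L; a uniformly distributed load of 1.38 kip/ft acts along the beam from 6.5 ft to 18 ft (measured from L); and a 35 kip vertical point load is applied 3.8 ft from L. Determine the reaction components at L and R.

Resultant of the distributed load: 1.38 × 11.5 = 15.87 kip at 12.25 ft from L.
ΣM about L: R_y·21.9 − 35·13.3 − 317.3 − (1.38·11.5)·12.25 − 35·3.8 = 0 → R_y = 1110.2075/21.9 = 50.6944 ≈ 50.69 kip.
ΣF_y = 0: L_y + 50.6944 − 35 − 1.38·11.5 − 35 = 0 → L_y = 35.18 kip.
ΣF_x = 0: no horizontal applied forces, so L_x = 0.

L_x = 0, L_y = 35.18 kip, R_y = 50.69 kip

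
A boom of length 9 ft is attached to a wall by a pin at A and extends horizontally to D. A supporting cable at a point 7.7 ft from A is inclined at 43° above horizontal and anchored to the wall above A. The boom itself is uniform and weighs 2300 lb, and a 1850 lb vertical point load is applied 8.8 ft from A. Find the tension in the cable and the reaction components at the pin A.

ΣM about A: T·sin43°·7.7 − 2300·4.5 − 1850·8.8 = 0 → T = 26630/(7.7·0.681998) = 5071.04 ≈ 5071 lb.
ΣF_x = 0: A_x − T·cos43° = 0 → A_x = 5071.04 × 0.731354 = 3709 lb.
ΣF_y = 0: A_y + T·sin43° − 2300 − 1850 = 0 → A_y = 4150 − 5071.04 × 0.681998 = 691.6 lb.

T = 5071 lb, A_x = 3709 lb, A_y = 691.6 lb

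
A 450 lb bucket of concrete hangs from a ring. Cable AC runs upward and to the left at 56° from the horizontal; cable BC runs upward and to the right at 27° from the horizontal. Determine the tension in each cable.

T_AC = 404.0 lb, T_BC = 253.5 lb

ΣF_x = 0: −T_AC·cos56° + T_BC·cos27° = 0 → T_BC = 0.627597·T_AC.
ΣF_y = 0: T_AC·sin56° + T_BC·sin27° = 450.
Substitute: T_AC·(0.829038 + 0.627597·0.45399) = 450 → T_AC = 403.964 ≈ 404.0 lb.
Then T_BC = 0.627597 × 403.964 = 253.5 lb.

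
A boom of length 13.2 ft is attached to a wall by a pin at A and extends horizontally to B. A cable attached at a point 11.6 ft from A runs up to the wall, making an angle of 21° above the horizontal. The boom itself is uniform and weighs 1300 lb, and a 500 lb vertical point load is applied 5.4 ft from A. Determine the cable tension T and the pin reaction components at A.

T = 2713 lb, A_x = 2533 lb, A_y = 827.6 lb

ΣM about A: T·sin21°·11.6 − 1300·6.6 − 500·5.4 = 0 → T = 11280/(11.6·0.358368) = 2713.45 ≈ 2713 lb.
ΣF_x = 0: A_x − T·cos21° = 0 → A_x = 2713.45 × 0.93358 = 2533 lb.
ΣF_y = 0: A_y + T·sin21° − 1300 − 500 = 0 → A_y = 1800 − 2713.45 × 0.358368 = 827.6 lb.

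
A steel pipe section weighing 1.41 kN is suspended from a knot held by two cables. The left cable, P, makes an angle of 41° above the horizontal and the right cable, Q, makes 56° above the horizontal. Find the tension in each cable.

ΣF_x = 0: −T_P·cos41° + T_Q·cos56° = 0 → T_Q = 1.34964·T_P.
ΣF_y = 0: T_P·sin41° + T_Q·sin56° = 1.41.
Substitute: T_P·(0.656059 + 1.34964·0.829038) = 1.41 → T_P = 0.794383 ≈ 0.7944 kN.
Then T_Q = 1.34964 × 0.794383 = 1.072 kN.

T_P = 0.7944 kN, T_Q = 1.072 kN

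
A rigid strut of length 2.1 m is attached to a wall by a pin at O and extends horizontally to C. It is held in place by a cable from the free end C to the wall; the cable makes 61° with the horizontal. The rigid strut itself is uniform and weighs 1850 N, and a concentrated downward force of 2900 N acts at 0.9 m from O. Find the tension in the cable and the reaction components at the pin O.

T = 2479 N, O_x = 1202 N, O_y = 2582 N

ΣM about O: T·sin61°·2.1 − 1850·1.05 − 2900·0.9 = 0 → T = 4552.5/(2.1·0.87462) = 2478.63 ≈ 2479 N.
ΣF_x = 0: O_x − T·cos61° = 0 → O_x = 2478.63 × 0.48481 = 1202 N.
ΣF_y = 0: O_y + T·sin61° − 1850 − 2900 = 0 → O_y = 4750 − 2478.63 × 0.87462 = 2582 N.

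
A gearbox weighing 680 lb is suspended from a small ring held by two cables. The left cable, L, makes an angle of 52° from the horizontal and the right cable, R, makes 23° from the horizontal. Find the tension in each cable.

ΣF_x = 0: −T_L·cos52° + T_R·cos23° = 0 → T_R = 0.66883·T_L.
ΣF_y = 0: T_L·sin52° + T_R·sin23° = 680.
Substitute: T_L·(0.788011 + 0.66883·0.390731) = 680 → T_L = 648.024 ≈ 648.0 lb.
Then T_R = 0.66883 × 648.024 = 433.4 lb.

T_L = 648.0 lb, T_R = 433.4 lb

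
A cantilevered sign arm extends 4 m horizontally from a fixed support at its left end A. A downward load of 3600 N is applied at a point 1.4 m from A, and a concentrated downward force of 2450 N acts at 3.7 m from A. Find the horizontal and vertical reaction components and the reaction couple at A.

ΣF_x = 0: A_x = 0.
ΣF_y = 0: A_y − 3600 − 2450 = 0 → A_y = 6050 N.
ΣM about A: M_A − 3600·1.4 − 2450·3.7 = 0 → M_A = 14100 N·m.

A_x = 0, A_y = 6050 N, M_A = 14100 N·m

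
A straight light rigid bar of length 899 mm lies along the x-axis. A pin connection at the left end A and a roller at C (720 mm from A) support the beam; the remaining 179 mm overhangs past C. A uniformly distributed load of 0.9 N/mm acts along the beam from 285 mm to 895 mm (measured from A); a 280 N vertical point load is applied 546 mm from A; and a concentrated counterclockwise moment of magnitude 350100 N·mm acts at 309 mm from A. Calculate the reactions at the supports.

Resultant of the distributed load: 0.9 × 610 = 549 N at 590 mm from A.
ΣM about A: C_y·720 − (0.9·610)·590 − 280·546 + 350100 = 0 → C_y = 126690/720 = 175.958 ≈ 176.0 N.
ΣF_y = 0: A_y + 175.958 − 0.9·610 − 280 = 0 → A_y = 653.0 N.
ΣF_x = 0: no horizontal applied forces, so A_x = 0.

A_x = 0, A_y = 653.0 N, C_y = 176.0 N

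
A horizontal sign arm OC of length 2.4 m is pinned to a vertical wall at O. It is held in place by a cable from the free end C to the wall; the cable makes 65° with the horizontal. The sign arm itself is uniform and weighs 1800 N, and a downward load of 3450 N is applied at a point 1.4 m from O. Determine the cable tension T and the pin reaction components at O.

ΣM about O: T·sin65°·2.4 − 1800·1.2 − 3450·1.4 = 0 → T = 6990/(2.4·0.906308) = 3213.59 ≈ 3214 N.
ΣF_x = 0: O_x − T·cos65° = 0 → O_x = 3213.59 × 0.422618 = 1358 N.
ΣF_y = 0: O_y + T·sin65° − 1800 − 3450 = 0 → O_y = 5250 − 3213.59 × 0.906308 = 2337 N.

T = 3214 N, O_x = 1358 N, O_y = 2337 N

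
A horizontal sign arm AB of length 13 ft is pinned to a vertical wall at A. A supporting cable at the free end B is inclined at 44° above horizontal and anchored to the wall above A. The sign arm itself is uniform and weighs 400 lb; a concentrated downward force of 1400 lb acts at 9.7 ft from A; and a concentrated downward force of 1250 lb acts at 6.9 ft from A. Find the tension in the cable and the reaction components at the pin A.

ΣM about A: T·sin44°·13 − 400·6.5 − 1400·9.7 − 1250·6.9 = 0 → T = 24805/(13·0.694658) = 2746.79 ≈ 2747 lb.
ΣF_x = 0: A_x − T·cos44° = 0 → A_x = 2746.79 × 0.71934 = 1976 lb.
ΣF_y = 0: A_y + T·sin44° − 400 − 1400 − 1250 = 0 → A_y = 3050 − 2746.79 × 0.694658 = 1142 lb.

T = 2747 lb, A_x = 1976 lb, A_y = 1142 lb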